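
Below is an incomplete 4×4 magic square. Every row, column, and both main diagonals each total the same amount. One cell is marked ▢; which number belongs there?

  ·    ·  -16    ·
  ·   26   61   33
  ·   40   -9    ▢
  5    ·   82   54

19

Column 3 is complete and sums to 118; that is the magic constant.
From row 2, 118 − (26 + 61 + 33) gives (2,1) = -2.
Row 4: 5 + 82 + 54 + ? = 118, so (4,2) = -23.
Column 2: 26 + 40 + (-23) + ? = 118, so (1,2) = 75.
Using main diagonal: 26 + (-9) + 54 + ? → (1,1) = 118 − 71 = 47.
From anti-diagonal, 118 − (61 + 40 + 5) gives (1,4) = 12.
The remaining cell in column 1 is (3,1) = 118 − 50 = 68.
From column 4, 118 − (12 + 33 + 54) gives (3,4) = 19.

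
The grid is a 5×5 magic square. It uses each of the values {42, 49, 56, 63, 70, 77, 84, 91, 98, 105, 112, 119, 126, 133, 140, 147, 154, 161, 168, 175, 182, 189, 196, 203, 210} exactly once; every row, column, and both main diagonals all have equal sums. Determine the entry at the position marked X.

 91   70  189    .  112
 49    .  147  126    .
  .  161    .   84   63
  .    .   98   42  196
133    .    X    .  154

56

The 25 entries sum to 3150, so each line sums to 3150/5 = 630.
Row 1 must total 630; the given cells sum to 462, so (1,4) = 168.
Column 4: 168 + 126 + 84 + 42 + ? = 630, so (5,4) = 210.
Column 5: 112 + 63 + 196 + 154 + ? = 630, so (2,5) = 105.
Using row 2: 49 + 147 + 126 + 105 + ? → (2,2) = 630 − 427 = 203.
From main diagonal, 630 − (91 + 203 + 42 + 154) gives (3,3) = 140.
The remaining cell in anti-diagonal is (4,2) = 630 − 511 = 119.
Using row 3: 161 + 140 + 84 + 63 + ? → (3,1) = 630 − 448 = 182.
Row 4 must total 630; the given cells sum to 455, so (4,1) = 175.
From column 2, 630 − (70 + 203 + 161 + 119) gives (5,2) = 77.
The remaining cell in column 3 is (5,3) = 630 − 574 = 56.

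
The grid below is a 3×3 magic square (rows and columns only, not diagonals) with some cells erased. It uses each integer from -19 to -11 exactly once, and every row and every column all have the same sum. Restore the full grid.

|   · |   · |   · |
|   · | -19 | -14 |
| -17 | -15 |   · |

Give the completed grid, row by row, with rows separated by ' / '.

The entries are -19 through -11, which sum to -135, so each line sums to -135/3 = -45.
From row 2, -45 − (-19 + (-14)) gives (2,1) = -12.
Using row 3: -17 + (-15) + ? → (3,3) = -45 − (-32) = -13.
Column 1: -12 + (-17) + ? = -45, so (1,1) = -16.
Using column 2: -19 + (-15) + ? → (1,2) = -45 − (-34) = -11.
From column 3, -45 − (-14 + (-13)) gives (1,3) = -18.

-16 -11 -18 / -12 -19 -14 / -17 -15 -13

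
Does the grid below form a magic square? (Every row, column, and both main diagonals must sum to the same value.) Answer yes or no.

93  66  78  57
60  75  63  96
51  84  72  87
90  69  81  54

Yes

Row 1: 93 + 66 + 78 + 57 = 294.
Row 2: 60 + 75 + 63 + 96 = 294.
Row 3: 51 + 84 + 72 + 87 = 294.
Row 4: 90 + 69 + 81 + 54 = 294.
Column 1: 93 + 60 + 51 + 90 = 294.
Column 2: 66 + 75 + 84 + 69 = 294.
Column 3: 78 + 63 + 72 + 81 = 294.
Column 4: 57 + 96 + 87 + 54 = 294.
Main diagonal: 93 + 75 + 72 + 54 = 294.
Anti-diagonal: 57 + 63 + 84 + 90 = 294.
All lines sum to 294.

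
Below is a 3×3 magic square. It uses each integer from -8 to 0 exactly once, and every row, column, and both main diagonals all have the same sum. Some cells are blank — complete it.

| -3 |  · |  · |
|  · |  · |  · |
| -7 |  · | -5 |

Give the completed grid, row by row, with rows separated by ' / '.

-3 -8 -1 / -2 -4 -6 / -7 0 -5

The entries are -8 through 0, which sum to -36, so each line sums to -36/3 = -12.
Row 3 must total -12; the given cells sum to -12, so (3,2) = 0.
Column 1: -3 + (-7) + ? = -12, so (2,1) = -2.
Using main diagonal: -3 + (-5) + ? → (2,2) = -12 − (-8) = -4.
The remaining cell in anti-diagonal is (1,3) = -12 − (-11) = -1.
The remaining cell in row 1 is (1,2) = -12 − (-4) = -8.
Using row 2: -2 + (-4) + ? → (2,3) = -12 − (-6) = -6.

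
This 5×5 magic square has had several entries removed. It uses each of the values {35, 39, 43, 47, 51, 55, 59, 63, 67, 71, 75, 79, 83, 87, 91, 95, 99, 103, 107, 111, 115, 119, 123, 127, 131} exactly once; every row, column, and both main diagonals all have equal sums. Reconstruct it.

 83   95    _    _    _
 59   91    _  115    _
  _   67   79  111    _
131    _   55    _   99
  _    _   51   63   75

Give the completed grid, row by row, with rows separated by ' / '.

83 95 127 39 71 / 59 91 103 115 47 / 35 67 79 111 123 / 131 43 55 87 99 / 107 119 51 63 75

The 25 entries sum to 2075, so each line sums to 2075/5 = 415.
Using main diagonal: 83 + 91 + 79 + 75 + ? → (4,4) = 415 − 328 = 87.
Row 4 must total 415; the given cells sum to 372, so (4,2) = 43.
From column 2, 415 − (95 + 91 + 67 + 43) gives (5,2) = 119.
From column 4, 415 − (115 + 111 + 87 + 63) gives (1,4) = 39.
Row 5: 119 + 51 + 63 + 75 + ? = 415, so (5,1) = 107.
Column 1 must total 415; the given cells sum to 380, so (3,1) = 35.
Using anti-diagonal: 115 + 79 + 43 + 107 + ? → (1,5) = 415 − 344 = 71.
From row 1, 415 − (83 + 95 + 39 + 71) gives (1,3) = 127.
Row 3 must total 415; the given cells sum to 292, so (3,5) = 123.
The remaining cell in column 3 is (2,3) = 415 − 312 = 103.
Column 5: 71 + 123 + 99 + 75 + ? = 415, so (2,5) = 47.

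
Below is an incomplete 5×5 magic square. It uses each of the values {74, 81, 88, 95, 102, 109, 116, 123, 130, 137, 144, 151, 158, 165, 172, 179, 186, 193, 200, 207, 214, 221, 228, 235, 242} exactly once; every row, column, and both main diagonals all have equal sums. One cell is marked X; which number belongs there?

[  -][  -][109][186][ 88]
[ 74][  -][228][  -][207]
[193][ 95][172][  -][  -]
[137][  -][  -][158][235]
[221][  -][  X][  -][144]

200

The 25 entries sum to 3950, so each line sums to 3950/5 = 790.
Column 1: 74 + 193 + 137 + 221 + ? = 790, so (1,1) = 165.
From column 5, 790 − (88 + 207 + 235 + 144) gives (3,5) = 116.
Main diagonal must total 790; the given cells sum to 639, so (2,2) = 151.
The remaining cell in row 1 is (1,2) = 790 − 548 = 242.
Row 2 must total 790; the given cells sum to 660, so (2,4) = 130.
Row 3: 193 + 95 + 172 + 116 + ? = 790, so (3,4) = 214.
Column 4: 186 + 130 + 214 + 158 + ? = 790, so (5,4) = 102.
Anti-diagonal must total 790; the given cells sum to 611, so (4,2) = 179.
Row 4 needs 790; the known cells sum to 709, so (4,3) = 81.
Column 2 needs 790; the known cells sum to 667, so (5,2) = 123.
The remaining cell in column 3 is (5,3) = 790 − 590 = 200.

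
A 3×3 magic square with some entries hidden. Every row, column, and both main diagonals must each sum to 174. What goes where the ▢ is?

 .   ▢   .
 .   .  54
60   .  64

66

Row 3: 60 + 64 + ? = 174, so (3,2) = 50.
Column 3: 54 + 64 + ? = 174, so (1,3) = 56.
Using anti-diagonal: 56 + 60 + ? → (2,2) = 174 − 116 = 58.
Row 2 needs 174; the known cells sum to 112, so (2,1) = 62.
The remaining cell in column 1 is (1,1) = 174 − 122 = 52.
Column 2 needs 174; the known cells sum to 108, so (1,2) = 66.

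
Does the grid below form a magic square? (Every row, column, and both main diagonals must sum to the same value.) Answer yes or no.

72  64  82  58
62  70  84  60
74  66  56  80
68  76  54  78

Yes

Row 1: 72 + 64 + 82 + 58 = 276.
Row 2: 62 + 70 + 84 + 60 = 276.
Row 3: 74 + 66 + 56 + 80 = 276.
Row 4: 68 + 76 + 54 + 78 = 276.
Column 1: 72 + 62 + 74 + 68 = 276.
Column 2: 64 + 70 + 66 + 76 = 276.
Column 3: 82 + 84 + 56 + 54 = 276.
Column 4: 58 + 60 + 80 + 78 = 276.
Main diagonal: 72 + 70 + 56 + 78 = 276.
Anti-diagonal: 58 + 84 + 66 + 68 = 276.
All lines sum to 276.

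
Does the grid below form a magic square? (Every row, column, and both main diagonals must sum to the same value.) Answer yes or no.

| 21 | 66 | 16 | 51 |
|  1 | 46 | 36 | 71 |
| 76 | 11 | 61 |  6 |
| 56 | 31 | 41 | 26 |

Yes

Row 1: 21 + 66 + 16 + 51 = 154.
Row 2: 1 + 46 + 36 + 71 = 154.
Row 3: 76 + 11 + 61 + 6 = 154.
Row 4: 56 + 31 + 41 + 26 = 154.
Column 1: 21 + 1 + 76 + 56 = 154.
Column 2: 66 + 46 + 11 + 31 = 154.
Column 3: 16 + 36 + 61 + 41 = 154.
Column 4: 51 + 71 + 6 + 26 = 154.
Main diagonal: 21 + 46 + 61 + 26 = 154.
Anti-diagonal: 51 + 36 + 11 + 56 = 154.
All lines sum to 154.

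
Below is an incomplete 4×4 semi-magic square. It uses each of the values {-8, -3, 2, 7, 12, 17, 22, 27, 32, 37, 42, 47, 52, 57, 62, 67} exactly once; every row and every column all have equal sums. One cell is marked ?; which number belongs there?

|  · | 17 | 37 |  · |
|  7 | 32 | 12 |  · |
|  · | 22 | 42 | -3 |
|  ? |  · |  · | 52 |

-8

The 16 entries sum to 472, so each line sums to 472/4 = 118.
Row 2 needs 118; the known cells sum to 51, so (2,4) = 67.
Row 3: 22 + 42 + (-3) + ? = 118, so (3,1) = 57.
The remaining cell in column 2 is (4,2) = 118 − 71 = 47.
Column 3 needs 118; the known cells sum to 91, so (4,3) = 27.
Column 4 needs 118; the known cells sum to 116, so (1,4) = 2.
Row 1 must total 118; the given cells sum to 56, so (1,1) = 62.
From row 4, 118 − (47 + 27 + 52) gives (4,1) = -8.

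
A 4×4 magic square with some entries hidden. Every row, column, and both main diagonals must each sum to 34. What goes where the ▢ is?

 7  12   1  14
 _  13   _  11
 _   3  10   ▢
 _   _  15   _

Column 2 needs 34; the known cells sum to 28, so (4,2) = 6.
Column 3 must total 34; the given cells sum to 26, so (2,3) = 8.
Using main diagonal: 7 + 13 + 10 + ? → (4,4) = 34 − 30 = 4.
Anti-diagonal: 14 + 8 + 3 + ? = 34, so (4,1) = 9.
Using row 2: 13 + 8 + 11 + ? → (2,1) = 34 − 32 = 2.
Column 1 must total 34; the given cells sum to 18, so (3,1) = 16.
From column 4, 34 − (14 + 11 + 4) gives (3,4) = 5.

5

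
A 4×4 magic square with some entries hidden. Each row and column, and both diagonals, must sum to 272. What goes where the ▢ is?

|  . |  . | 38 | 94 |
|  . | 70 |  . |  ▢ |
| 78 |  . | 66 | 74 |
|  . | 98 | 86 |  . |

From row 3, 272 − (78 + 66 + 74) gives (3,2) = 54.
The remaining cell in column 2 is (1,2) = 272 − 222 = 50.
Using column 3: 38 + 66 + 86 + ? → (2,3) = 272 − 190 = 82.
Using anti-diagonal: 94 + 82 + 54 + ? → (4,1) = 272 − 230 = 42.
Row 1 needs 272; the known cells sum to 182, so (1,1) = 90.
Row 4 needs 272; the known cells sum to 226, so (4,4) = 46.
Column 1 must total 272; the given cells sum to 210, so (2,1) = 62.
Using column 4: 94 + 74 + 46 + ? → (2,4) = 272 − 214 = 58.

58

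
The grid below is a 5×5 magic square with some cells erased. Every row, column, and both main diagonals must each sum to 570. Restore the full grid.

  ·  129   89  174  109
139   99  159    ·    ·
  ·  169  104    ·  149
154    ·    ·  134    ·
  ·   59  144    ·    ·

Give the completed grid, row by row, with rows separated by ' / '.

69 129 89 174 109 / 139 99 159 119 54 / 84 169 104 64 149 / 154 114 74 134 94 / 124 59 144 79 164

Row 1: 129 + 89 + 174 + 109 + ? = 570, so (1,1) = 69.
From column 2, 570 − (129 + 99 + 169 + 59) gives (4,2) = 114.
Column 3 needs 570; the known cells sum to 496, so (4,3) = 74.
From main diagonal, 570 − (69 + 99 + 104 + 134) gives (5,5) = 164.
Using row 4: 154 + 114 + 74 + 134 + ? → (4,5) = 570 − 476 = 94.
From column 5, 570 − (109 + 149 + 94 + 164) gives (2,5) = 54.
Row 2 must total 570; the given cells sum to 451, so (2,4) = 119.
Anti-diagonal needs 570; the known cells sum to 446, so (5,1) = 124.
Using row 5: 124 + 59 + 144 + 164 + ? → (5,4) = 570 − 491 = 79.
Column 1 must total 570; the given cells sum to 486, so (3,1) = 84.
Column 4 must total 570; the given cells sum to 506, so (3,4) = 64.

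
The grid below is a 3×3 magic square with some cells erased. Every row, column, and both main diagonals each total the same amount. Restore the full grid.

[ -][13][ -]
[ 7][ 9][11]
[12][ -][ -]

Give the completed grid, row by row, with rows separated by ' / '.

8 13 6 / 7 9 11 / 12 5 10

Row 2 is already complete: 7 + 9 + 11 = 27, so that is the magic constant.
Column 1: 7 + 12 + ? = 27, so (1,1) = 8.
Column 2: 13 + 9 + ? = 27, so (3,2) = 5.
Main diagonal: 8 + 9 + ? = 27, so (3,3) = 10.
Using anti-diagonal: 9 + 12 + ? → (1,3) = 27 − 21 = 6.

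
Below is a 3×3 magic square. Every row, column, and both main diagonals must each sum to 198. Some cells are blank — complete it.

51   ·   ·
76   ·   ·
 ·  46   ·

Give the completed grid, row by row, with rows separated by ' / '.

51 86 61 / 76 66 56 / 71 46 81

Using column 1: 51 + 76 + ? → (3,1) = 198 − 127 = 71.
The remaining cell in row 3 is (3,3) = 198 − 117 = 81.
Main diagonal must total 198; the given cells sum to 132, so (2,2) = 66.
From anti-diagonal, 198 − (66 + 71) gives (1,3) = 61.
Row 1 needs 198; the known cells sum to 112, so (1,2) = 86.
From row 2, 198 − (76 + 66) gives (2,3) = 56.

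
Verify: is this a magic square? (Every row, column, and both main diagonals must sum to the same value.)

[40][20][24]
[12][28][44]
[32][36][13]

No — anti-diagonal sums to 84 but column 3 sums to 81.

Row 1: 40 + 20 + 24 = 84.
Row 2: 12 + 28 + 44 = 84.
Row 3: 32 + 36 + 13 = 81.
Column 1: 40 + 12 + 32 = 84.
Column 2: 20 + 28 + 36 = 84.
Column 3: 24 + 44 + 13 = 81.
Main diagonal: 40 + 28 + 13 = 81.
Anti-diagonal: 24 + 28 + 32 = 84.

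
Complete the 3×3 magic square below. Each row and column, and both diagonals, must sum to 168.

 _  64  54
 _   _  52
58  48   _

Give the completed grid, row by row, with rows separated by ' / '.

Row 1 needs 168; the known cells sum to 118, so (1,1) = 50.
Row 3 needs 168; the known cells sum to 106, so (3,3) = 62.
The remaining cell in column 1 is (2,1) = 168 − 108 = 60.
Column 2: 64 + 48 + ? = 168, so (2,2) = 56.

50 64 54 / 60 56 52 / 58 48 62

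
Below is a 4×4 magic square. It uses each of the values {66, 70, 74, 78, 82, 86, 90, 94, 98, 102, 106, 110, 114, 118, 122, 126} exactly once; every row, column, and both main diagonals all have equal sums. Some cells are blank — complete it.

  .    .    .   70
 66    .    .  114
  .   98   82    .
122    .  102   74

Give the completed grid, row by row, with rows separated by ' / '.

118 90 106 70 / 66 110 94 114 / 78 98 82 126 / 122 86 102 74

The 16 entries sum to 1536, so each line sums to 1536/4 = 384.
The remaining cell in row 4 is (4,2) = 384 − 298 = 86.
Column 4 needs 384; the known cells sum to 258, so (3,4) = 126.
Anti-diagonal needs 384; the known cells sum to 290, so (2,3) = 94.
The remaining cell in row 2 is (2,2) = 384 − 274 = 110.
Using row 3: 98 + 82 + 126 + ? → (3,1) = 384 − 306 = 78.
From column 1, 384 − (66 + 78 + 122) gives (1,1) = 118.
From column 2, 384 − (110 + 98 + 86) gives (1,2) = 90.
Column 3 must total 384; the given cells sum to 278, so (1,3) = 106.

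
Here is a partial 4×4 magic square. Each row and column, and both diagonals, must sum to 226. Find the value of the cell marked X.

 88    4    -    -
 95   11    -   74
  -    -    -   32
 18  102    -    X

67

Row 2 must total 226; the given cells sum to 180, so (2,3) = 46.
From column 1, 226 − (88 + 95 + 18) gives (3,1) = 25.
Column 2 must total 226; the given cells sum to 117, so (3,2) = 109.
Anti-diagonal must total 226; the given cells sum to 173, so (1,4) = 53.
From row 1, 226 − (88 + 4 + 53) gives (1,3) = 81.
The remaining cell in row 3 is (3,3) = 226 − 166 = 60.
Column 3 must total 226; the given cells sum to 187, so (4,3) = 39.
Column 4 needs 226; the known cells sum to 159, so (4,4) = 67.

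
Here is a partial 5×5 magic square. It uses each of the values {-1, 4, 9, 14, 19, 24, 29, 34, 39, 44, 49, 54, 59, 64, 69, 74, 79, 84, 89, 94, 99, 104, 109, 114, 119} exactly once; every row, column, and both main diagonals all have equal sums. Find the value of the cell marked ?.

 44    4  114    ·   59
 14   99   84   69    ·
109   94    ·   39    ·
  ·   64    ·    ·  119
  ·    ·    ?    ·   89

The 25 entries sum to 1475, so each line sums to 1475/5 = 295.
From row 1, 295 − (44 + 4 + 114 + 59) gives (1,4) = 74.
Using row 2: 14 + 99 + 84 + 69 + ? → (2,5) = 295 − 266 = 29.
Column 2 needs 295; the known cells sum to 261, so (5,2) = 34.
Column 5: 59 + 29 + 119 + 89 + ? = 295, so (3,5) = -1.
Row 3 needs 295; the known cells sum to 241, so (3,3) = 54.
Main diagonal needs 295; the known cells sum to 286, so (4,4) = 9.
Using anti-diagonal: 59 + 69 + 54 + 64 + ? → (5,1) = 295 − 246 = 49.
Column 1 must total 295; the given cells sum to 216, so (4,1) = 79.
The remaining cell in column 4 is (5,4) = 295 − 191 = 104.
Using row 4: 79 + 64 + 9 + 119 + ? → (4,3) = 295 − 271 = 24.
From row 5, 295 − (49 + 34 + 104 + 89) gives (5,3) = 19.

19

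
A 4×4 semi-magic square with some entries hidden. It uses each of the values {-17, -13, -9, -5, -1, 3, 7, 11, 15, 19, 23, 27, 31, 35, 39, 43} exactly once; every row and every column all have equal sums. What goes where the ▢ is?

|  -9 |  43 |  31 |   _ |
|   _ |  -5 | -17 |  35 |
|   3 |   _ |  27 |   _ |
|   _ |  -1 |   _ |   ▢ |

The 16 entries sum to 208, so each line sums to 208/4 = 52.
From row 1, 52 − (-9 + 43 + 31) gives (1,4) = -13.
Using row 2: -5 + (-17) + 35 + ? → (2,1) = 52 − 13 = 39.
Column 1 must total 52; the given cells sum to 33, so (4,1) = 19.
Column 2 needs 52; the known cells sum to 37, so (3,2) = 15.
Column 3: 31 + (-17) + 27 + ? = 52, so (4,3) = 11.
Row 3 must total 52; the given cells sum to 45, so (3,4) = 7.
Row 4 must total 52; the given cells sum to 29, so (4,4) = 23.

23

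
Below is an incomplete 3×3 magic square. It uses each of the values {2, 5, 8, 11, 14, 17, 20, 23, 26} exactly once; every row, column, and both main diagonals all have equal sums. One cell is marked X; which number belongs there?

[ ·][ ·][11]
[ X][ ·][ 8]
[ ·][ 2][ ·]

The 9 entries sum to 126, so each line sums to 126/3 = 42.
Column 3 must total 42; the given cells sum to 19, so (3,3) = 23.
Using row 3: 2 + 23 + ? → (3,1) = 42 − 25 = 17.
The remaining cell in anti-diagonal is (2,2) = 42 − 28 = 14.
Row 2 needs 42; the known cells sum to 22, so (2,1) = 20.

20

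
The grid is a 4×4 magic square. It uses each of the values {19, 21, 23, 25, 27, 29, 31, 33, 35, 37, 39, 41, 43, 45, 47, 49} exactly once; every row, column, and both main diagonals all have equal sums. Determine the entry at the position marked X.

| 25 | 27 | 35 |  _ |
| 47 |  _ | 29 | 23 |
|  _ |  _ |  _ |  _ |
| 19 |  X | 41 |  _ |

The 16 entries sum to 544, so each line sums to 544/4 = 136.
Row 1 needs 136; the known cells sum to 87, so (1,4) = 49.
Row 2 must total 136; the given cells sum to 99, so (2,2) = 37.
From column 1, 136 − (25 + 47 + 19) gives (3,1) = 45.
Column 3 must total 136; the given cells sum to 105, so (3,3) = 31.
Main diagonal must total 136; the given cells sum to 93, so (4,4) = 43.
Using anti-diagonal: 49 + 29 + 19 + ? → (3,2) = 136 − 97 = 39.
Row 3: 45 + 39 + 31 + ? = 136, so (3,4) = 21.
Row 4: 19 + 41 + 43 + ? = 136, so (4,2) = 33.

33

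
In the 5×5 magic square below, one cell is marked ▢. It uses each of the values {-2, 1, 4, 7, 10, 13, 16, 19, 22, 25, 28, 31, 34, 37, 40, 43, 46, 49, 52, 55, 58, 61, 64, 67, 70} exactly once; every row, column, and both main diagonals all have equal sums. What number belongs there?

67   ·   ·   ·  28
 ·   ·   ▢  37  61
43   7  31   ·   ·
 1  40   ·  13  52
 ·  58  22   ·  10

The 25 entries sum to 850, so each line sums to 850/5 = 170.
Row 4: 1 + 40 + 13 + 52 + ? = 170, so (4,3) = 64.
From column 5, 170 − (28 + 61 + 52 + 10) gives (3,5) = 19.
The remaining cell in main diagonal is (2,2) = 170 − 121 = 49.
Anti-diagonal must total 170; the given cells sum to 136, so (5,1) = 34.
Row 3: 43 + 7 + 31 + 19 + ? = 170, so (3,4) = 70.
Row 5: 34 + 58 + 22 + 10 + ? = 170, so (5,4) = 46.
Column 1 needs 170; the known cells sum to 145, so (2,1) = 25.
Column 2 must total 170; the given cells sum to 154, so (1,2) = 16.
From column 4, 170 − (37 + 70 + 13 + 46) gives (1,4) = 4.
Row 1 must total 170; the given cells sum to 115, so (1,3) = 55.
Using row 2: 25 + 49 + 37 + 61 + ? → (2,3) = 170 − 172 = -2.

-2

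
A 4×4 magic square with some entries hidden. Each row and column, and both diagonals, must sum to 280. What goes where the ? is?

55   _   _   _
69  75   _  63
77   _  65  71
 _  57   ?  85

Row 2 needs 280; the known cells sum to 207, so (2,3) = 73.
Row 3 needs 280; the known cells sum to 213, so (3,2) = 67.
The remaining cell in column 1 is (4,1) = 280 − 201 = 79.
Using column 2: 75 + 67 + 57 + ? → (1,2) = 280 − 199 = 81.
Using column 4: 63 + 71 + 85 + ? → (1,4) = 280 − 219 = 61.
The remaining cell in row 1 is (1,3) = 280 − 197 = 83.
Row 4 must total 280; the given cells sum to 221, so (4,3) = 59.

59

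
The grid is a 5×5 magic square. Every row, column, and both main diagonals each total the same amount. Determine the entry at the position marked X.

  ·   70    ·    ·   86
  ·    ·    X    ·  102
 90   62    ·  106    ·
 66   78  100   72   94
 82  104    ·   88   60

58

Row 4 is complete and sums to 410; that is the magic constant.
Row 5 must total 410; the given cells sum to 334, so (5,3) = 76.
Using column 2: 70 + 62 + 78 + 104 + ? → (2,2) = 410 − 314 = 96.
The remaining cell in column 5 is (3,5) = 410 − 342 = 68.
Row 3 must total 410; the given cells sum to 326, so (3,3) = 84.
Using main diagonal: 96 + 84 + 72 + 60 + ? → (1,1) = 410 − 312 = 98.
From anti-diagonal, 410 − (86 + 84 + 78 + 82) gives (2,4) = 80.
From column 1, 410 − (98 + 90 + 66 + 82) gives (2,1) = 74.
Column 4: 80 + 106 + 72 + 88 + ? = 410, so (1,4) = 64.
From row 1, 410 − (98 + 70 + 64 + 86) gives (1,3) = 92.
Row 2 needs 410; the known cells sum to 352, so (2,3) = 58.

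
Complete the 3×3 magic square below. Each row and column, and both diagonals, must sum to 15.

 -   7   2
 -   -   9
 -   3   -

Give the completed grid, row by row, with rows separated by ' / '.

Row 1 must total 15; the given cells sum to 9, so (1,1) = 6.
Using column 2: 7 + 3 + ? → (2,2) = 15 − 10 = 5.
Using column 3: 2 + 9 + ? → (3,3) = 15 − 11 = 4.
From anti-diagonal, 15 − (2 + 5) gives (3,1) = 8.
Row 2 must total 15; the given cells sum to 14, so (2,1) = 1.

6 7 2 / 1 5 9 / 8 3 4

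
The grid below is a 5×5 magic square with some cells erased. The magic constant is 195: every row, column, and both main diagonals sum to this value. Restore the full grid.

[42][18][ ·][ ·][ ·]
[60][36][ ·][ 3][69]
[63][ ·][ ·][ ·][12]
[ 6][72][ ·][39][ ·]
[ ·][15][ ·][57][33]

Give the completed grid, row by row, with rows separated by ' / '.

Row 2 needs 195; the known cells sum to 168, so (2,3) = 27.
Column 1 must total 195; the given cells sum to 171, so (5,1) = 24.
Column 2: 18 + 36 + 72 + 15 + ? = 195, so (3,2) = 54.
The remaining cell in main diagonal is (3,3) = 195 − 150 = 45.
Anti-diagonal must total 195; the given cells sum to 144, so (1,5) = 51.
Row 3 must total 195; the given cells sum to 174, so (3,4) = 21.
Row 5 needs 195; the known cells sum to 129, so (5,3) = 66.
From column 4, 195 − (3 + 21 + 39 + 57) gives (1,4) = 75.
From column 5, 195 − (51 + 69 + 12 + 33) gives (4,5) = 30.
The remaining cell in row 1 is (1,3) = 195 − 186 = 9.
Row 4: 6 + 72 + 39 + 30 + ? = 195, so (4,3) = 48.

42 18 9 75 51 / 60 36 27 3 69 / 63 54 45 21 12 / 6 72 48 39 30 / 24 15 66 57 33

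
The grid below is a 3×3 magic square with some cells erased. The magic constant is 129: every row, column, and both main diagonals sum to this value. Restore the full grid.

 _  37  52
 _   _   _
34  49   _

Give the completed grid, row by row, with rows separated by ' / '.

40 37 52 / 55 43 31 / 34 49 46

Row 1 needs 129; the known cells sum to 89, so (1,1) = 40.
Row 3: 34 + 49 + ? = 129, so (3,3) = 46.
Column 1 must total 129; the given cells sum to 74, so (2,1) = 55.
The remaining cell in column 2 is (2,2) = 129 − 86 = 43.
Column 3: 52 + 46 + ? = 129, so (2,3) = 31.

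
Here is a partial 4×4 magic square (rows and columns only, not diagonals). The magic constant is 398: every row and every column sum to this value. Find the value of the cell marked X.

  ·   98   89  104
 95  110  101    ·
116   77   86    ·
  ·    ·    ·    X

Row 1 must total 398; the given cells sum to 291, so (1,1) = 107.
Row 2: 95 + 110 + 101 + ? = 398, so (2,4) = 92.
The remaining cell in row 3 is (3,4) = 398 − 279 = 119.
Column 1 must total 398; the given cells sum to 318, so (4,1) = 80.
Column 2: 98 + 110 + 77 + ? = 398, so (4,2) = 113.
Column 3 must total 398; the given cells sum to 276, so (4,3) = 122.
Column 4 must total 398; the given cells sum to 315, so (4,4) = 83.

83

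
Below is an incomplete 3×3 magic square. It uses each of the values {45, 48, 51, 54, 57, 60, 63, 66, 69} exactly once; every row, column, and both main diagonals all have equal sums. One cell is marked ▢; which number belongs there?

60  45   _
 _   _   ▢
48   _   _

51

The 9 entries sum to 513, so each line sums to 513/3 = 171.
Using row 1: 60 + 45 + ? → (1,3) = 171 − 105 = 66.
Column 1 needs 171; the known cells sum to 108, so (2,1) = 63.
Anti-diagonal: 66 + 48 + ? = 171, so (2,2) = 57.
From row 2, 171 − (63 + 57) gives (2,3) = 51.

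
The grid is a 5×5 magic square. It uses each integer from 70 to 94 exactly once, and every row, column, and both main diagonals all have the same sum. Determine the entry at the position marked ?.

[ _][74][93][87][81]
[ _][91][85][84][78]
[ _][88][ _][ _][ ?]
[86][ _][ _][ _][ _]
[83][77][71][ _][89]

70

The entries are 70 through 94, which sum to 2050, so each line sums to 2050/5 = 410.
Row 1 must total 410; the given cells sum to 335, so (1,1) = 75.
Using row 2: 91 + 85 + 84 + 78 + ? → (2,1) = 410 − 338 = 72.
Using row 5: 83 + 77 + 71 + 89 + ? → (5,4) = 410 − 320 = 90.
Column 1: 75 + 72 + 86 + 83 + ? = 410, so (3,1) = 94.
From column 2, 410 − (74 + 91 + 88 + 77) gives (4,2) = 80.
Anti-diagonal needs 410; the known cells sum to 328, so (3,3) = 82.
Using column 3: 93 + 85 + 82 + 71 + ? → (4,3) = 410 − 331 = 79.
The remaining cell in main diagonal is (4,4) = 410 − 337 = 73.
Row 4 needs 410; the known cells sum to 318, so (4,5) = 92.
Column 4 must total 410; the given cells sum to 334, so (3,4) = 76.
From column 5, 410 − (81 + 78 + 92 + 89) gives (3,5) = 70.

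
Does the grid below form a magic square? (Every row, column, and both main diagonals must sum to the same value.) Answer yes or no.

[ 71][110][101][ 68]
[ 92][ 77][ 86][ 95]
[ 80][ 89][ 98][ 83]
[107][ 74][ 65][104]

Row 1: 71 + 110 + 101 + 68 = 350.
Row 2: 92 + 77 + 86 + 95 = 350.
Row 3: 80 + 89 + 98 + 83 = 350.
Row 4: 107 + 74 + 65 + 104 = 350.
Column 1: 71 + 92 + 80 + 107 = 350.
Column 2: 110 + 77 + 89 + 74 = 350.
Column 3: 101 + 86 + 98 + 65 = 350.
Column 4: 68 + 95 + 83 + 104 = 350.
Main diagonal: 71 + 77 + 98 + 104 = 350.
Anti-diagonal: 68 + 86 + 89 + 107 = 350.
All lines sum to 350.

Yes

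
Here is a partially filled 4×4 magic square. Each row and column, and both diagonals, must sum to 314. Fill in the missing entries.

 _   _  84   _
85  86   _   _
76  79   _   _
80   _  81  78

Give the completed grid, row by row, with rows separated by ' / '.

Row 4 must total 314; the given cells sum to 239, so (4,2) = 75.
Column 1 needs 314; the known cells sum to 241, so (1,1) = 73.
Column 2: 86 + 79 + 75 + ? = 314, so (1,2) = 74.
From main diagonal, 314 − (73 + 86 + 78) gives (3,3) = 77.
Row 1 must total 314; the given cells sum to 231, so (1,4) = 83.
The remaining cell in row 3 is (3,4) = 314 − 232 = 82.
Column 3 needs 314; the known cells sum to 242, so (2,3) = 72.
From column 4, 314 − (83 + 82 + 78) gives (2,4) = 71.

73 74 84 83 / 85 86 72 71 / 76 79 77 82 / 80 75 81 78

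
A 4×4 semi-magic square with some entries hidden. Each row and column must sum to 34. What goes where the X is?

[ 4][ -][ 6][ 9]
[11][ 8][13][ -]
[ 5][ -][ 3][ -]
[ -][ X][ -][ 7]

Using row 1: 4 + 6 + 9 + ? → (1,2) = 34 − 19 = 15.
The remaining cell in row 2 is (2,4) = 34 − 32 = 2.
Using column 1: 4 + 11 + 5 + ? → (4,1) = 34 − 20 = 14.
The remaining cell in column 3 is (4,3) = 34 − 22 = 12.
Column 4: 9 + 2 + 7 + ? = 34, so (3,4) = 16.
Using row 3: 5 + 3 + 16 + ? → (3,2) = 34 − 24 = 10.
From row 4, 34 − (14 + 12 + 7) gives (4,2) = 1.

1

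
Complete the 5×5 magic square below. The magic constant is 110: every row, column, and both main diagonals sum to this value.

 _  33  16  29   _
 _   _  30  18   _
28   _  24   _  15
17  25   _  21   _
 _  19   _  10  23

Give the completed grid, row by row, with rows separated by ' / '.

20 33 16 29 12 / 14 22 30 18 26 / 28 11 24 32 15 / 17 25 13 21 34 / 31 19 27 10 23

From column 4, 110 − (29 + 18 + 21 + 10) gives (3,4) = 32.
Row 3: 28 + 24 + 32 + 15 + ? = 110, so (3,2) = 11.
Using column 2: 33 + 11 + 25 + 19 + ? → (2,2) = 110 − 88 = 22.
From main diagonal, 110 − (22 + 24 + 21 + 23) gives (1,1) = 20.
From row 1, 110 − (20 + 33 + 16 + 29) gives (1,5) = 12.
Using anti-diagonal: 12 + 18 + 24 + 25 + ? → (5,1) = 110 − 79 = 31.
Row 5 must total 110; the given cells sum to 83, so (5,3) = 27.
The remaining cell in column 1 is (2,1) = 110 − 96 = 14.
The remaining cell in column 3 is (4,3) = 110 − 97 = 13.
Using row 2: 14 + 22 + 30 + 18 + ? → (2,5) = 110 − 84 = 26.
Row 4: 17 + 25 + 13 + 21 + ? = 110, so (4,5) = 34.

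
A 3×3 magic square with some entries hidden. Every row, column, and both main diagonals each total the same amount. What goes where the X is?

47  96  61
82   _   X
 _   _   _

54

Row 1 is complete and sums to 204; that is the magic constant.
Column 1: 47 + 82 + ? = 204, so (3,1) = 75.
The remaining cell in anti-diagonal is (2,2) = 204 − 136 = 68.
The remaining cell in row 2 is (2,3) = 204 − 150 = 54.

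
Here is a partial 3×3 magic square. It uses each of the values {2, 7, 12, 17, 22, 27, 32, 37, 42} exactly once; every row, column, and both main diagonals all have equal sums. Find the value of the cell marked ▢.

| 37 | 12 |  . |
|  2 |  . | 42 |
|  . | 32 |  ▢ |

7

The 9 entries sum to 198, so each line sums to 198/3 = 66.
From row 1, 66 − (37 + 12) gives (1,3) = 17.
The remaining cell in row 2 is (2,2) = 66 − 44 = 22.
The remaining cell in column 1 is (3,1) = 66 − 39 = 27.
Using column 3: 17 + 42 + ? → (3,3) = 66 − 59 = 7.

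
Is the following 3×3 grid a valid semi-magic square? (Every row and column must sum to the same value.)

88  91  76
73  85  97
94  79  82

Yes

Row 1: 88 + 91 + 76 = 255.
Row 2: 73 + 85 + 97 = 255.
Row 3: 94 + 79 + 82 = 255.
Column 1: 88 + 73 + 94 = 255.
Column 2: 91 + 85 + 79 = 255.
Column 3: 76 + 97 + 82 = 255.
All lines sum to 255.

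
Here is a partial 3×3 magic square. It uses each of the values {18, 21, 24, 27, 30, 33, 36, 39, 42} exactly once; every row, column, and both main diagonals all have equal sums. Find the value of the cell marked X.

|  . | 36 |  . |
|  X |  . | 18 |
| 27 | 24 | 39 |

The 9 entries sum to 270, so each line sums to 270/3 = 90.
Column 2: 36 + 24 + ? = 90, so (2,2) = 30.
Column 3 must total 90; the given cells sum to 57, so (1,3) = 33.
Main diagonal needs 90; the known cells sum to 69, so (1,1) = 21.
Using row 2: 30 + 18 + ? → (2,1) = 90 − 48 = 42.

42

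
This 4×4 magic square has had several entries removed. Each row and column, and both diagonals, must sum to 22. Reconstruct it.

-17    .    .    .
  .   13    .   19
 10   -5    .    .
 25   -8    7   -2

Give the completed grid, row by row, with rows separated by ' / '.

-17 22 1 16 / 4 13 -14 19 / 10 -5 28 -11 / 25 -8 7 -2

Column 1: -17 + 10 + 25 + ? = 22, so (2,1) = 4.
From column 2, 22 − (13 + (-5) + (-8)) gives (1,2) = 22.
From main diagonal, 22 − (-17 + 13 + (-2)) gives (3,3) = 28.
Row 2: 4 + 13 + 19 + ? = 22, so (2,3) = -14.
Row 3 must total 22; the given cells sum to 33, so (3,4) = -11.
From column 3, 22 − (-14 + 28 + 7) gives (1,3) = 1.
From column 4, 22 − (19 + (-11) + (-2)) gives (1,4) = 16.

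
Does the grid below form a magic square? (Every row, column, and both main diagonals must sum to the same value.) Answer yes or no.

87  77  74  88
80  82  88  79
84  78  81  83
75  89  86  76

No — anti-diagonal sums to 329 but row 1 sums to 326.

Row 1: 87 + 77 + 74 + 88 = 326.
Row 2: 80 + 82 + 88 + 79 = 329.
Row 3: 84 + 78 + 81 + 83 = 326.
Row 4: 75 + 89 + 86 + 76 = 326.
Column 1: 87 + 80 + 84 + 75 = 326.
Column 2: 77 + 82 + 78 + 89 = 326.
Column 3: 74 + 88 + 81 + 86 = 329.
Column 4: 88 + 79 + 83 + 76 = 326.
Main diagonal: 87 + 82 + 81 + 76 = 326.
Anti-diagonal: 88 + 88 + 78 + 75 = 329.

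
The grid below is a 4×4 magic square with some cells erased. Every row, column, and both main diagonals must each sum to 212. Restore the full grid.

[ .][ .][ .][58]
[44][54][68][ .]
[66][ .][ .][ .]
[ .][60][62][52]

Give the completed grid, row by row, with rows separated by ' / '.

64 50 40 58 / 44 54 68 46 / 66 48 42 56 / 38 60 62 52

Row 2 must total 212; the given cells sum to 166, so (2,4) = 46.
Row 4 must total 212; the given cells sum to 174, so (4,1) = 38.
Column 1 must total 212; the given cells sum to 148, so (1,1) = 64.
Using column 4: 58 + 46 + 52 + ? → (3,4) = 212 − 156 = 56.
Main diagonal: 64 + 54 + 52 + ? = 212, so (3,3) = 42.
The remaining cell in anti-diagonal is (3,2) = 212 − 164 = 48.
Column 2 must total 212; the given cells sum to 162, so (1,2) = 50.
From column 3, 212 − (68 + 42 + 62) gives (1,3) = 40.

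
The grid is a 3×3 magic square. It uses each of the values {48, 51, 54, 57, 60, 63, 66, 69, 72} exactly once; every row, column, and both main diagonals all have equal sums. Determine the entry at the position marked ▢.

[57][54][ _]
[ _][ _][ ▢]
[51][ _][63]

48

The 9 entries sum to 540, so each line sums to 540/3 = 180.
Using row 1: 57 + 54 + ? → (1,3) = 180 − 111 = 69.
From row 3, 180 − (51 + 63) gives (3,2) = 66.
The remaining cell in column 1 is (2,1) = 180 − 108 = 72.
From column 2, 180 − (54 + 66) gives (2,2) = 60.
Using column 3: 69 + 63 + ? → (2,3) = 180 − 132 = 48.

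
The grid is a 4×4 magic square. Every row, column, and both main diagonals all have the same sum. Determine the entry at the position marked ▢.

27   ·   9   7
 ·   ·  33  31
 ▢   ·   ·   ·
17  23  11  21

Row 4 is complete and sums to 72; that is the magic constant.
Row 1 must total 72; the given cells sum to 43, so (1,2) = 29.
Column 3 needs 72; the known cells sum to 53, so (3,3) = 19.
The remaining cell in column 4 is (3,4) = 72 − 59 = 13.
Main diagonal: 27 + 19 + 21 + ? = 72, so (2,2) = 5.
Anti-diagonal must total 72; the given cells sum to 57, so (3,2) = 15.
Row 2 must total 72; the given cells sum to 69, so (2,1) = 3.
Row 3 must total 72; the given cells sum to 47, so (3,1) = 25.

25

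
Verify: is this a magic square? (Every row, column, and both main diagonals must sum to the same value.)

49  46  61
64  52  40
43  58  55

Yes

Row 1: 49 + 46 + 61 = 156.
Row 2: 64 + 52 + 40 = 156.
Row 3: 43 + 58 + 55 = 156.
Column 1: 49 + 64 + 43 = 156.
Column 2: 46 + 52 + 58 = 156.
Column 3: 61 + 40 + 55 = 156.
Main diagonal: 49 + 52 + 55 = 156.
Anti-diagonal: 61 + 52 + 43 = 156.
All lines sum to 156.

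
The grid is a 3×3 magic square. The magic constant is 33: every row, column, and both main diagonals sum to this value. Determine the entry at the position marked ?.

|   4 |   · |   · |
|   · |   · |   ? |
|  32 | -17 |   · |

25

Row 3 needs 33; the known cells sum to 15, so (3,3) = 18.
Using column 1: 4 + 32 + ? → (2,1) = 33 − 36 = -3.
Main diagonal needs 33; the known cells sum to 22, so (2,2) = 11.
Anti-diagonal: 11 + 32 + ? = 33, so (1,3) = -10.
Row 1: 4 + (-10) + ? = 33, so (1,2) = 39.
Row 2 needs 33; the known cells sum to 8, so (2,3) = 25.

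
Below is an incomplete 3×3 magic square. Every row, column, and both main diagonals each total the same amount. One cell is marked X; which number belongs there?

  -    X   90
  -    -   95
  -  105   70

65

Column 3 is complete and sums to 255; that is the magic constant.
Row 3 needs 255; the known cells sum to 175, so (3,1) = 80.
Anti-diagonal: 90 + 80 + ? = 255, so (2,2) = 85.
The remaining cell in row 2 is (2,1) = 255 − 180 = 75.
Column 1 needs 255; the known cells sum to 155, so (1,1) = 100.
The remaining cell in column 2 is (1,2) = 255 − 190 = 65.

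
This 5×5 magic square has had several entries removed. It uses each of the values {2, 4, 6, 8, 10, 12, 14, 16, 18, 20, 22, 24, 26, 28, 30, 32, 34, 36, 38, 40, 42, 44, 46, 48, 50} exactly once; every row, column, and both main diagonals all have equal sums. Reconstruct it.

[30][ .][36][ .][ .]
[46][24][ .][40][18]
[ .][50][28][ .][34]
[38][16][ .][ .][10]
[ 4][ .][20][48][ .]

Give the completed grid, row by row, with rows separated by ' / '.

30 8 36 14 42 / 46 24 2 40 18 / 12 50 28 6 34 / 38 16 44 22 10 / 4 32 20 48 26

The 25 entries sum to 650, so each line sums to 650/5 = 130.
The remaining cell in row 2 is (2,3) = 130 − 128 = 2.
The remaining cell in column 1 is (3,1) = 130 − 118 = 12.
Using column 3: 36 + 2 + 28 + 20 + ? → (4,3) = 130 − 86 = 44.
The remaining cell in anti-diagonal is (1,5) = 130 − 88 = 42.
Row 3 needs 130; the known cells sum to 124, so (3,4) = 6.
Row 4 must total 130; the given cells sum to 108, so (4,4) = 22.
Column 4: 40 + 6 + 22 + 48 + ? = 130, so (1,4) = 14.
From column 5, 130 − (42 + 18 + 34 + 10) gives (5,5) = 26.
Row 1 needs 130; the known cells sum to 122, so (1,2) = 8.
Row 5: 4 + 20 + 48 + 26 + ? = 130, so (5,2) = 32.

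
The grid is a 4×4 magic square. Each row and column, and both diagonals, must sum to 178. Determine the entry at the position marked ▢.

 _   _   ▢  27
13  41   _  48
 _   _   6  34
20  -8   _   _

Row 2 needs 178; the known cells sum to 102, so (2,3) = 76.
Column 4: 27 + 48 + 34 + ? = 178, so (4,4) = 69.
From main diagonal, 178 − (41 + 6 + 69) gives (1,1) = 62.
Anti-diagonal: 27 + 76 + 20 + ? = 178, so (3,2) = 55.
Row 3: 55 + 6 + 34 + ? = 178, so (3,1) = 83.
The remaining cell in row 4 is (4,3) = 178 − 81 = 97.
The remaining cell in column 2 is (1,2) = 178 − 88 = 90.
Column 3: 76 + 6 + 97 + ? = 178, so (1,3) = -1.

-1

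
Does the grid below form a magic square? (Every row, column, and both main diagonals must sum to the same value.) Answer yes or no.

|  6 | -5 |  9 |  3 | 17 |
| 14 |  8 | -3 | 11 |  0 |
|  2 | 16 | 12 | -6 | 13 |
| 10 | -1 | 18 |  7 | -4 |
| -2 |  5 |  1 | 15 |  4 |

No — column 1 sums to 30 but row 3 sums to 37.

Row 1: 6 + (-5) + 9 + 3 + 17 = 30.
Row 2: 14 + 8 + (-3) + 11 + 0 = 30.
Row 3: 2 + 16 + 12 + (-6) + 13 = 37.
Row 4: 10 + (-1) + 18 + 7 + (-4) = 30.
Row 5: -2 + 5 + 1 + 15 + 4 = 23.
Column 1: 6 + 14 + 2 + 10 + (-2) = 30.
Column 2: -5 + 8 + 16 + (-1) + 5 = 23.
Column 3: 9 + (-3) + 12 + 18 + 1 = 37.
Column 4: 3 + 11 + (-6) + 7 + 15 = 30.
Column 5: 17 + 0 + 13 + (-4) + 4 = 30.
Main diagonal: 6 + 8 + 12 + 7 + 4 = 37.
Anti-diagonal: 17 + 11 + 12 + (-1) + (-2) = 37.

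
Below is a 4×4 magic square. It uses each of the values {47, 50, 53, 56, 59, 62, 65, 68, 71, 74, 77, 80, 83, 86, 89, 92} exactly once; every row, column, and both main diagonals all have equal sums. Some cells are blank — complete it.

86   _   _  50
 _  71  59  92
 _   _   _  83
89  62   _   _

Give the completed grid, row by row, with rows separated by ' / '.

The 16 entries sum to 1112, so each line sums to 1112/4 = 278.
Row 2 must total 278; the given cells sum to 222, so (2,1) = 56.
From column 1, 278 − (86 + 56 + 89) gives (3,1) = 47.
Column 4 must total 278; the given cells sum to 225, so (4,4) = 53.
Main diagonal must total 278; the given cells sum to 210, so (3,3) = 68.
Anti-diagonal must total 278; the given cells sum to 198, so (3,2) = 80.
The remaining cell in row 4 is (4,3) = 278 − 204 = 74.
Column 2 needs 278; the known cells sum to 213, so (1,2) = 65.
Column 3: 59 + 68 + 74 + ? = 278, so (1,3) = 77.

86 65 77 50 / 56 71 59 92 / 47 80 68 83 / 89 62 74 53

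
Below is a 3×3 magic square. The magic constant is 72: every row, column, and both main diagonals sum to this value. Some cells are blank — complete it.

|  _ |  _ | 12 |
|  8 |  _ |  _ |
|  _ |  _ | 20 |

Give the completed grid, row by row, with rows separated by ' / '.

28 32 12 / 8 24 40 / 36 16 20

From column 3, 72 − (12 + 20) gives (2,3) = 40.
Row 2 needs 72; the known cells sum to 48, so (2,2) = 24.
The remaining cell in main diagonal is (1,1) = 72 − 44 = 28.
Anti-diagonal must total 72; the given cells sum to 36, so (3,1) = 36.
Row 1 must total 72; the given cells sum to 40, so (1,2) = 32.
Row 3 needs 72; the known cells sum to 56, so (3,2) = 16.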